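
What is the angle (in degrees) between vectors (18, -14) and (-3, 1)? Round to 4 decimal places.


dot = 18*-3 + -14*1 = -68
|u| = 22.8035, |v| = 3.1623
cos(angle) = -0.943
angle = 160.56 degrees

160.56 degrees


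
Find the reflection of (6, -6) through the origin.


Reflection through origin: (x, y) -> (-x, -y)
(6, -6) -> (-6, 6)

(-6, 6)


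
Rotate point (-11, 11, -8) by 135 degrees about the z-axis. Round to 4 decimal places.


x' = -11*cos(135) - 11*sin(135) = 0
y' = -11*sin(135) + 11*cos(135) = -15.5563
z' = -8

(0, -15.5563, -8)


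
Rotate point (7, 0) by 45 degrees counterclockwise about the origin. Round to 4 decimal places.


x' = 7*cos(45) - 0*sin(45) = 4.9497
y' = 7*sin(45) + 0*cos(45) = 4.9497

(4.9497, 4.9497)


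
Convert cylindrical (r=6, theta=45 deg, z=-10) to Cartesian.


x = 6 * cos(45) = 4.2426
y = 6 * sin(45) = 4.2426
z = -10

(4.2426, 4.2426, -10)


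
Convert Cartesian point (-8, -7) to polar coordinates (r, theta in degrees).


r = sqrt((-8)^2 + (-7)^2) = 10.6301
theta = atan2(-7, -8) = 221.1859 degrees

r = 10.6301, theta = 221.1859 degrees


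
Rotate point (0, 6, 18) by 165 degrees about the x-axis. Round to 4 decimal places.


x' = 0
y' = 6*cos(165) - 18*sin(165) = -10.4543
z' = 6*sin(165) + 18*cos(165) = -15.8338

(0, -10.4543, -15.8338)


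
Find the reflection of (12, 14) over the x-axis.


Reflection across x-axis: (x, y) -> (x, -y)
(12, 14) -> (12, -14)

(12, -14)


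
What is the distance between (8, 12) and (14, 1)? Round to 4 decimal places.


d = sqrt((14-8)^2 + (1-12)^2) = 12.53

12.53


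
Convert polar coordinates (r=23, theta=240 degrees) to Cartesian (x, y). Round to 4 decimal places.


x = 23 * cos(240) = -11.5
y = 23 * sin(240) = -19.9186

(-11.5, -19.9186)


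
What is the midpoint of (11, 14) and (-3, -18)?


Midpoint = ((11+-3)/2, (14+-18)/2) = (4, -2)

(4, -2)


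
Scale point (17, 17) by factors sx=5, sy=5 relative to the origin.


Scaling: (x*sx, y*sy) = (17*5, 17*5) = (85, 85)

(85, 85)


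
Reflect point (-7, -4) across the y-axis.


Reflection across y-axis: (x, y) -> (-x, y)
(-7, -4) -> (7, -4)

(7, -4)


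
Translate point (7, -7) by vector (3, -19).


Translation: (x+dx, y+dy) = (7+3, -7+-19) = (10, -26)

(10, -26)


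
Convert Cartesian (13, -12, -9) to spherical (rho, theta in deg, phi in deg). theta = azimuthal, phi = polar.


rho = sqrt(13^2 + (-12)^2 + (-9)^2) = 19.8494
theta = atan2(-12, 13) = 317.2906 deg
phi = acos(-9/19.8494) = 116.9629 deg

rho = 19.8494, theta = 317.2906 deg, phi = 116.9629 deg


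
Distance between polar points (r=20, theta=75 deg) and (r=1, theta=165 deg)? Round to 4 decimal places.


d = sqrt(r1^2 + r2^2 - 2*r1*r2*cos(t2-t1))
d = sqrt(20^2 + 1^2 - 2*20*1*cos(165-75)) = 20.025

20.025


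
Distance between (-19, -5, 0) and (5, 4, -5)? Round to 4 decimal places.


d = sqrt((5--19)^2 + (4--5)^2 + (-5-0)^2) = 26.1151

26.1151


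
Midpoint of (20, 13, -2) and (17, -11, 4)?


Midpoint = ((20+17)/2, (13+-11)/2, (-2+4)/2) = (18.5, 1, 1)

(18.5, 1, 1)


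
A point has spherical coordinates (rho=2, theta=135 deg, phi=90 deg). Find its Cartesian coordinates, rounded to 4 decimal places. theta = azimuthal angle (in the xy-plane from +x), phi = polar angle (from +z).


x = 2 * sin(90) * cos(135) = -1.4142
y = 2 * sin(90) * sin(135) = 1.4142
z = 2 * cos(90) = 0

(-1.4142, 1.4142, 0)


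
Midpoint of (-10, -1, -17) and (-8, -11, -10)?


Midpoint = ((-10+-8)/2, (-1+-11)/2, (-17+-10)/2) = (-9, -6, -13.5)

(-9, -6, -13.5)


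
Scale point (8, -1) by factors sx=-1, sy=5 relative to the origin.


Scaling: (x*sx, y*sy) = (8*-1, -1*5) = (-8, -5)

(-8, -5)


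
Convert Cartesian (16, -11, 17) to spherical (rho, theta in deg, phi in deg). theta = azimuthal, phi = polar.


rho = sqrt(16^2 + (-11)^2 + 17^2) = 25.807
theta = atan2(-11, 16) = 325.4915 deg
phi = acos(17/25.807) = 48.7964 deg

rho = 25.807, theta = 325.4915 deg, phi = 48.7964 deg


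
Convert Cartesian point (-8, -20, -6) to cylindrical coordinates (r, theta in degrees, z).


r = sqrt((-8)^2 + (-20)^2) = 21.5407
theta = atan2(-20, -8) = 248.1986 deg
z = -6

r = 21.5407, theta = 248.1986 deg, z = -6


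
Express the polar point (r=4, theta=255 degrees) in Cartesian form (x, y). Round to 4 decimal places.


x = 4 * cos(255) = -1.0353
y = 4 * sin(255) = -3.8637

(-1.0353, -3.8637)


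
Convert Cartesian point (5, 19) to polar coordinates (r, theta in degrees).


r = sqrt(5^2 + 19^2) = 19.6469
theta = atan2(19, 5) = 75.2564 degrees

r = 19.6469, theta = 75.2564 degrees


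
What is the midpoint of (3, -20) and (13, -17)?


Midpoint = ((3+13)/2, (-20+-17)/2) = (8, -18.5)

(8, -18.5)


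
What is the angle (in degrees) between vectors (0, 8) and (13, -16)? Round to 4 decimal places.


dot = 0*13 + 8*-16 = -128
|u| = 8, |v| = 20.6155
cos(angle) = -0.7761
angle = 140.9061 degrees

140.9061 degrees


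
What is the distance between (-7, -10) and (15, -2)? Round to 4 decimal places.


d = sqrt((15--7)^2 + (-2--10)^2) = 23.4094

23.4094


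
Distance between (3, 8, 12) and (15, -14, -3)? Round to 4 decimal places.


d = sqrt((15-3)^2 + (-14-8)^2 + (-3-12)^2) = 29.2062

29.2062


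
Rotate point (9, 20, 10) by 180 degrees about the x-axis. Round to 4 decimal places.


x' = 9
y' = 20*cos(180) - 10*sin(180) = -20
z' = 20*sin(180) + 10*cos(180) = -10

(9, -20, -10)


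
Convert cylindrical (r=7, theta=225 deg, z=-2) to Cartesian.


x = 7 * cos(225) = -4.9497
y = 7 * sin(225) = -4.9497
z = -2

(-4.9497, -4.9497, -2)


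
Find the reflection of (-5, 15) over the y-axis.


Reflection across y-axis: (x, y) -> (-x, y)
(-5, 15) -> (5, 15)

(5, 15)


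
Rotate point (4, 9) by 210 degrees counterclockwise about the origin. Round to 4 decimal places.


x' = 4*cos(210) - 9*sin(210) = 1.0359
y' = 4*sin(210) + 9*cos(210) = -9.7942

(1.0359, -9.7942)


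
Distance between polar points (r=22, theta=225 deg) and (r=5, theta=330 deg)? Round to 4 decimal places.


d = sqrt(r1^2 + r2^2 - 2*r1*r2*cos(t2-t1))
d = sqrt(22^2 + 5^2 - 2*22*5*cos(330-225)) = 23.7895

23.7895


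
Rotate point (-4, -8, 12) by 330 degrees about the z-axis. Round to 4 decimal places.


x' = -4*cos(330) - -8*sin(330) = -7.4641
y' = -4*sin(330) + -8*cos(330) = -4.9282
z' = 12

(-7.4641, -4.9282, 12)


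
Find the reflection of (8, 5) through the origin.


Reflection through origin: (x, y) -> (-x, -y)
(8, 5) -> (-8, -5)

(-8, -5)


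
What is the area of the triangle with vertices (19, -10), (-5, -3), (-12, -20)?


Area = |x1(y2-y3) + x2(y3-y1) + x3(y1-y2)| / 2
= |19*(-3--20) + -5*(-20--10) + -12*(-10--3)| / 2
= 228.5

228.5


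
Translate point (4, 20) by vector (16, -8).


Translation: (x+dx, y+dy) = (4+16, 20+-8) = (20, 12)

(20, 12)


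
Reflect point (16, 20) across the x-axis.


Reflection across x-axis: (x, y) -> (x, -y)
(16, 20) -> (16, -20)

(16, -20)


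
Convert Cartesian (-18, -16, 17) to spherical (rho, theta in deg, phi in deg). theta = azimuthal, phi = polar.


rho = sqrt((-18)^2 + (-16)^2 + 17^2) = 29.4788
theta = atan2(-16, -18) = 221.6335 deg
phi = acos(17/29.4788) = 54.7822 deg

rho = 29.4788, theta = 221.6335 deg, phi = 54.7822 deg


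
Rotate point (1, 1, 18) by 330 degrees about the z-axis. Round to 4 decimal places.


x' = 1*cos(330) - 1*sin(330) = 1.366
y' = 1*sin(330) + 1*cos(330) = 0.366
z' = 18

(1.366, 0.366, 18)


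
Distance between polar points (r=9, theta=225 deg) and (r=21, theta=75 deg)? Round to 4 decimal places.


d = sqrt(r1^2 + r2^2 - 2*r1*r2*cos(t2-t1))
d = sqrt(9^2 + 21^2 - 2*9*21*cos(75-225)) = 29.1437

29.1437


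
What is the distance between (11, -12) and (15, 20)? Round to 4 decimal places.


d = sqrt((15-11)^2 + (20--12)^2) = 32.249

32.249


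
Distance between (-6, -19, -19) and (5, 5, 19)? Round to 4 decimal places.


d = sqrt((5--6)^2 + (5--19)^2 + (19--19)^2) = 46.2709

46.2709


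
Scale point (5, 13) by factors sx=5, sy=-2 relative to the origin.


Scaling: (x*sx, y*sy) = (5*5, 13*-2) = (25, -26)

(25, -26)


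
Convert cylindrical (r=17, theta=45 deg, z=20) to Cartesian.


x = 17 * cos(45) = 12.0208
y = 17 * sin(45) = 12.0208
z = 20

(12.0208, 12.0208, 20)


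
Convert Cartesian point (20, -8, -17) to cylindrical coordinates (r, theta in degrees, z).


r = sqrt(20^2 + (-8)^2) = 21.5407
theta = atan2(-8, 20) = 338.1986 deg
z = -17

r = 21.5407, theta = 338.1986 deg, z = -17


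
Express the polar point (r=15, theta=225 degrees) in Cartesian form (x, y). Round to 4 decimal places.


x = 15 * cos(225) = -10.6066
y = 15 * sin(225) = -10.6066

(-10.6066, -10.6066)


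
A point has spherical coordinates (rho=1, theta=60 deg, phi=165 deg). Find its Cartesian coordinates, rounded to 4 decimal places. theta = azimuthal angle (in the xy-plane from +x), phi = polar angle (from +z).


x = 1 * sin(165) * cos(60) = 0.1294
y = 1 * sin(165) * sin(60) = 0.2241
z = 1 * cos(165) = -0.9659

(0.1294, 0.2241, -0.9659)


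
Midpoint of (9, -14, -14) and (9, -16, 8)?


Midpoint = ((9+9)/2, (-14+-16)/2, (-14+8)/2) = (9, -15, -3)

(9, -15, -3)


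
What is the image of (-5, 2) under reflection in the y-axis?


Reflection across y-axis: (x, y) -> (-x, y)
(-5, 2) -> (5, 2)

(5, 2)


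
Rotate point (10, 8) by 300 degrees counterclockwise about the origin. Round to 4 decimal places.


x' = 10*cos(300) - 8*sin(300) = 11.9282
y' = 10*sin(300) + 8*cos(300) = -4.6603

(11.9282, -4.6603)


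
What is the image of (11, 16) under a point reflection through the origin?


Reflection through origin: (x, y) -> (-x, -y)
(11, 16) -> (-11, -16)

(-11, -16)


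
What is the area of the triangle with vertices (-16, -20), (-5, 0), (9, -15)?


Area = |x1(y2-y3) + x2(y3-y1) + x3(y1-y2)| / 2
= |-16*(0--15) + -5*(-15--20) + 9*(-20-0)| / 2
= 222.5

222.5


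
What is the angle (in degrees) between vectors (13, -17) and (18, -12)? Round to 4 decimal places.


dot = 13*18 + -17*-12 = 438
|u| = 21.4009, |v| = 21.6333
cos(angle) = 0.9461
angle = 18.9046 degrees

18.9046 degrees


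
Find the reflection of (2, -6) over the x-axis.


Reflection across x-axis: (x, y) -> (x, -y)
(2, -6) -> (2, 6)

(2, 6)


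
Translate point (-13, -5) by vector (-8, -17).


Translation: (x+dx, y+dy) = (-13+-8, -5+-17) = (-21, -22)

(-21, -22)


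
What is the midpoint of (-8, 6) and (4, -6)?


Midpoint = ((-8+4)/2, (6+-6)/2) = (-2, 0)

(-2, 0)


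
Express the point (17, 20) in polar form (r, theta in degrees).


r = sqrt(17^2 + 20^2) = 26.2488
theta = atan2(20, 17) = 49.6355 degrees

r = 26.2488, theta = 49.6355 degrees


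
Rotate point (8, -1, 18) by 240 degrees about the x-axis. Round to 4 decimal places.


x' = 8
y' = -1*cos(240) - 18*sin(240) = 16.0885
z' = -1*sin(240) + 18*cos(240) = -8.134

(8, 16.0885, -8.134)


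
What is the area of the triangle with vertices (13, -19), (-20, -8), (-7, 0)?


Area = |x1(y2-y3) + x2(y3-y1) + x3(y1-y2)| / 2
= |13*(-8-0) + -20*(0--19) + -7*(-19--8)| / 2
= 203.5

203.5


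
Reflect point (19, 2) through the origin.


Reflection through origin: (x, y) -> (-x, -y)
(19, 2) -> (-19, -2)

(-19, -2)


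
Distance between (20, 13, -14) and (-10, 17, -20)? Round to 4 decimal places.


d = sqrt((-10-20)^2 + (17-13)^2 + (-20--14)^2) = 30.8545

30.8545


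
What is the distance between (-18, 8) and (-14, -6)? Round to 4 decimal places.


d = sqrt((-14--18)^2 + (-6-8)^2) = 14.5602

14.5602


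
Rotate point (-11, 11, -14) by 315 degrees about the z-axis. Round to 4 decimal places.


x' = -11*cos(315) - 11*sin(315) = 0
y' = -11*sin(315) + 11*cos(315) = 15.5563
z' = -14

(0, 15.5563, -14)


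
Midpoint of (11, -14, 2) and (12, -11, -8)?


Midpoint = ((11+12)/2, (-14+-11)/2, (2+-8)/2) = (11.5, -12.5, -3)

(11.5, -12.5, -3)


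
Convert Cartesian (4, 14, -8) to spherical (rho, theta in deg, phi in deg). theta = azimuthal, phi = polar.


rho = sqrt(4^2 + 14^2 + (-8)^2) = 16.6132
theta = atan2(14, 4) = 74.0546 deg
phi = acos(-8/16.6132) = 118.7863 deg

rho = 16.6132, theta = 74.0546 deg, phi = 118.7863 deg


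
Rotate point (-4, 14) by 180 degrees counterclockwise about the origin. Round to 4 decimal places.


x' = -4*cos(180) - 14*sin(180) = 4
y' = -4*sin(180) + 14*cos(180) = -14

(4, -14)


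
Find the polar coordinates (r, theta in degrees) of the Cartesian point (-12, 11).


r = sqrt((-12)^2 + 11^2) = 16.2788
theta = atan2(11, -12) = 137.4896 degrees

r = 16.2788, theta = 137.4896 degrees


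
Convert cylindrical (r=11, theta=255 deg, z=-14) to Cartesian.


x = 11 * cos(255) = -2.847
y = 11 * sin(255) = -10.6252
z = -14

(-2.847, -10.6252, -14)


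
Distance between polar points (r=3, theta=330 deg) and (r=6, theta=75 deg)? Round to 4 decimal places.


d = sqrt(r1^2 + r2^2 - 2*r1*r2*cos(t2-t1))
d = sqrt(3^2 + 6^2 - 2*3*6*cos(75-330)) = 7.37

7.37


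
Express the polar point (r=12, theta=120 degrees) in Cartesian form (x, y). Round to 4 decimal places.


x = 12 * cos(120) = -6
y = 12 * sin(120) = 10.3923

(-6, 10.3923)


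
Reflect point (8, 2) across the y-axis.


Reflection across y-axis: (x, y) -> (-x, y)
(8, 2) -> (-8, 2)

(-8, 2)


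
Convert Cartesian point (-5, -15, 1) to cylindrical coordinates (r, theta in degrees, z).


r = sqrt((-5)^2 + (-15)^2) = 15.8114
theta = atan2(-15, -5) = 251.5651 deg
z = 1

r = 15.8114, theta = 251.5651 deg, z = 1


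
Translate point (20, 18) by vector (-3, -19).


Translation: (x+dx, y+dy) = (20+-3, 18+-19) = (17, -1)

(17, -1)


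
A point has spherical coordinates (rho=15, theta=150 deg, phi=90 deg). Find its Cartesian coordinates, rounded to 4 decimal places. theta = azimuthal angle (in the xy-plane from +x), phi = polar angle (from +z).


x = 15 * sin(90) * cos(150) = -12.9904
y = 15 * sin(90) * sin(150) = 7.5
z = 15 * cos(90) = 0

(-12.9904, 7.5, 0)


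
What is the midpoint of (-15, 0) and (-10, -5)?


Midpoint = ((-15+-10)/2, (0+-5)/2) = (-12.5, -2.5)

(-12.5, -2.5)


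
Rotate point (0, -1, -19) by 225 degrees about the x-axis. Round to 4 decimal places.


x' = 0
y' = -1*cos(225) - -19*sin(225) = -12.7279
z' = -1*sin(225) + -19*cos(225) = 14.1421

(0, -12.7279, 14.1421)


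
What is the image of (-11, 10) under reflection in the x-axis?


Reflection across x-axis: (x, y) -> (x, -y)
(-11, 10) -> (-11, -10)

(-11, -10)


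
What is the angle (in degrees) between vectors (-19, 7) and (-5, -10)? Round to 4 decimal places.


dot = -19*-5 + 7*-10 = 25
|u| = 20.2485, |v| = 11.1803
cos(angle) = 0.1104
angle = 83.6598 degrees

83.6598 degrees


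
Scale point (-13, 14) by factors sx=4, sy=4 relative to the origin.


Scaling: (x*sx, y*sy) = (-13*4, 14*4) = (-52, 56)

(-52, 56)


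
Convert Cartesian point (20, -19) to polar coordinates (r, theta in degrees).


r = sqrt(20^2 + (-19)^2) = 27.5862
theta = atan2(-19, 20) = 316.4688 degrees

r = 27.5862, theta = 316.4688 degrees


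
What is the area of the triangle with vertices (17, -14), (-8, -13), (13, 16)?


Area = |x1(y2-y3) + x2(y3-y1) + x3(y1-y2)| / 2
= |17*(-13-16) + -8*(16--14) + 13*(-14--13)| / 2
= 373

373


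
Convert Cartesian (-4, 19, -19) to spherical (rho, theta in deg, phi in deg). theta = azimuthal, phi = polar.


rho = sqrt((-4)^2 + 19^2 + (-19)^2) = 27.1662
theta = atan2(19, -4) = 101.8887 deg
phi = acos(-19/27.1662) = 134.3789 deg

rho = 27.1662, theta = 101.8887 deg, phi = 134.3789 deg


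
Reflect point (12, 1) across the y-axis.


Reflection across y-axis: (x, y) -> (-x, y)
(12, 1) -> (-12, 1)

(-12, 1)


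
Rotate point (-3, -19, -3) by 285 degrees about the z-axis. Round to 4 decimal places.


x' = -3*cos(285) - -19*sin(285) = -19.129
y' = -3*sin(285) + -19*cos(285) = -2.0198
z' = -3

(-19.129, -2.0198, -3)


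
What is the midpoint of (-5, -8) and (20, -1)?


Midpoint = ((-5+20)/2, (-8+-1)/2) = (7.5, -4.5)

(7.5, -4.5)


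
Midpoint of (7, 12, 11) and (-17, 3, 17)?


Midpoint = ((7+-17)/2, (12+3)/2, (11+17)/2) = (-5, 7.5, 14)

(-5, 7.5, 14)


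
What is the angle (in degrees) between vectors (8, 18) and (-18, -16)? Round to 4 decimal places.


dot = 8*-18 + 18*-16 = -432
|u| = 19.6977, |v| = 24.0832
cos(angle) = -0.9107
angle = 155.596 degrees

155.596 degrees


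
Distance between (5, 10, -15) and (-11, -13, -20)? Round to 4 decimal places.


d = sqrt((-11-5)^2 + (-13-10)^2 + (-20--15)^2) = 28.4605

28.4605


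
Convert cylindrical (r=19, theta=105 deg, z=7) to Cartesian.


x = 19 * cos(105) = -4.9176
y = 19 * sin(105) = 18.3526
z = 7

(-4.9176, 18.3526, 7)


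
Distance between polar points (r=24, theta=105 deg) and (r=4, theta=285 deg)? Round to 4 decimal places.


d = sqrt(r1^2 + r2^2 - 2*r1*r2*cos(t2-t1))
d = sqrt(24^2 + 4^2 - 2*24*4*cos(285-105)) = 28

28


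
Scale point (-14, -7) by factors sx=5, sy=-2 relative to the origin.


Scaling: (x*sx, y*sy) = (-14*5, -7*-2) = (-70, 14)

(-70, 14)


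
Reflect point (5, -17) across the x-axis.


Reflection across x-axis: (x, y) -> (x, -y)
(5, -17) -> (5, 17)

(5, 17)


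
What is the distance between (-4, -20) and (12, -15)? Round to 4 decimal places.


d = sqrt((12--4)^2 + (-15--20)^2) = 16.7631

16.7631


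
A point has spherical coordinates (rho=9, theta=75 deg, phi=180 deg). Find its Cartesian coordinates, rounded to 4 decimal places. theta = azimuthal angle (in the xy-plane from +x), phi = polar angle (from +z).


x = 9 * sin(180) * cos(75) = 0
y = 9 * sin(180) * sin(75) = 0
z = 9 * cos(180) = -9

(0, 0, -9)


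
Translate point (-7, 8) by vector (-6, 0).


Translation: (x+dx, y+dy) = (-7+-6, 8+0) = (-13, 8)

(-13, 8)


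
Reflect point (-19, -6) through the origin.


Reflection through origin: (x, y) -> (-x, -y)
(-19, -6) -> (19, 6)

(19, 6)


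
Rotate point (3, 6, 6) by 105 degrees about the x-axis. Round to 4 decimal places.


x' = 3
y' = 6*cos(105) - 6*sin(105) = -7.3485
z' = 6*sin(105) + 6*cos(105) = 4.2426

(3, -7.3485, 4.2426)


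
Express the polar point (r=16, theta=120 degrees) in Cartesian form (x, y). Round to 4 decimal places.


x = 16 * cos(120) = -8
y = 16 * sin(120) = 13.8564

(-8, 13.8564)


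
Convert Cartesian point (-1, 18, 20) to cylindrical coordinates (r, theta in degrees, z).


r = sqrt((-1)^2 + 18^2) = 18.0278
theta = atan2(18, -1) = 93.1798 deg
z = 20

r = 18.0278, theta = 93.1798 deg, z = 20


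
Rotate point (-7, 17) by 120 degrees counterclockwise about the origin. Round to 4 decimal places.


x' = -7*cos(120) - 17*sin(120) = -11.2224
y' = -7*sin(120) + 17*cos(120) = -14.5622

(-11.2224, -14.5622)


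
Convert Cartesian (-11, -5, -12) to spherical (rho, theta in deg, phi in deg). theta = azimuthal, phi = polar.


rho = sqrt((-11)^2 + (-5)^2 + (-12)^2) = 17.0294
theta = atan2(-5, -11) = 204.444 deg
phi = acos(-12/17.0294) = 134.8024 deg

rho = 17.0294, theta = 204.444 deg, phi = 134.8024 deg


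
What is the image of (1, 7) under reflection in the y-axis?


Reflection across y-axis: (x, y) -> (-x, y)
(1, 7) -> (-1, 7)

(-1, 7)


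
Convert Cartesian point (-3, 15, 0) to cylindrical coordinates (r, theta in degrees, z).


r = sqrt((-3)^2 + 15^2) = 15.2971
theta = atan2(15, -3) = 101.3099 deg
z = 0

r = 15.2971, theta = 101.3099 deg, z = 0


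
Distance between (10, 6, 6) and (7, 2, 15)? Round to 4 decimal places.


d = sqrt((7-10)^2 + (2-6)^2 + (15-6)^2) = 10.2956

10.2956


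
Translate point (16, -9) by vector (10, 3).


Translation: (x+dx, y+dy) = (16+10, -9+3) = (26, -6)

(26, -6)


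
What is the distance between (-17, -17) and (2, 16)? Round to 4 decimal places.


d = sqrt((2--17)^2 + (16--17)^2) = 38.0789

38.0789


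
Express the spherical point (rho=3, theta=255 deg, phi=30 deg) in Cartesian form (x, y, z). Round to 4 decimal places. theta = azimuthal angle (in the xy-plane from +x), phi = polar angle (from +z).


x = 3 * sin(30) * cos(255) = -0.3882
y = 3 * sin(30) * sin(255) = -1.4489
z = 3 * cos(30) = 2.5981

(-0.3882, -1.4489, 2.5981)


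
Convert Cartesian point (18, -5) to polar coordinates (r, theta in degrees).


r = sqrt(18^2 + (-5)^2) = 18.6815
theta = atan2(-5, 18) = 344.4759 degrees

r = 18.6815, theta = 344.4759 degrees


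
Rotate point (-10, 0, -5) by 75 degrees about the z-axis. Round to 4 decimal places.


x' = -10*cos(75) - 0*sin(75) = -2.5882
y' = -10*sin(75) + 0*cos(75) = -9.6593
z' = -5

(-2.5882, -9.6593, -5)


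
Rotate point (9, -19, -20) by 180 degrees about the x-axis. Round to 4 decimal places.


x' = 9
y' = -19*cos(180) - -20*sin(180) = 19
z' = -19*sin(180) + -20*cos(180) = 20

(9, 19, 20)


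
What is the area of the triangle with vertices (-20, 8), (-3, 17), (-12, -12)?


Area = |x1(y2-y3) + x2(y3-y1) + x3(y1-y2)| / 2
= |-20*(17--12) + -3*(-12-8) + -12*(8-17)| / 2
= 206

206


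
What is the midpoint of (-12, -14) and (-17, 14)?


Midpoint = ((-12+-17)/2, (-14+14)/2) = (-14.5, 0)

(-14.5, 0)


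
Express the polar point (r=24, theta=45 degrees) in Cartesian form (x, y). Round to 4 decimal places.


x = 24 * cos(45) = 16.9706
y = 24 * sin(45) = 16.9706

(16.9706, 16.9706)


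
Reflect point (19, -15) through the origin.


Reflection through origin: (x, y) -> (-x, -y)
(19, -15) -> (-19, 15)

(-19, 15)


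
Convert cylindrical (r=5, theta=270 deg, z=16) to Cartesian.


x = 5 * cos(270) = 0
y = 5 * sin(270) = -5
z = 16

(0, -5, 16)


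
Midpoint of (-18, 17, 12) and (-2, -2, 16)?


Midpoint = ((-18+-2)/2, (17+-2)/2, (12+16)/2) = (-10, 7.5, 14)

(-10, 7.5, 14)


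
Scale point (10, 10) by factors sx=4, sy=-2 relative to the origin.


Scaling: (x*sx, y*sy) = (10*4, 10*-2) = (40, -20)

(40, -20)


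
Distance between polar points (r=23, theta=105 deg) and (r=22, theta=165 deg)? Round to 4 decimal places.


d = sqrt(r1^2 + r2^2 - 2*r1*r2*cos(t2-t1))
d = sqrt(23^2 + 22^2 - 2*23*22*cos(165-105)) = 22.5167

22.5167


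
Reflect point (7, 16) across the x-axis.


Reflection across x-axis: (x, y) -> (x, -y)
(7, 16) -> (7, -16)

(7, -16)


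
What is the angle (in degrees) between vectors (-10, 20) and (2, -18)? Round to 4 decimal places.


dot = -10*2 + 20*-18 = -380
|u| = 22.3607, |v| = 18.1108
cos(angle) = -0.9383
angle = 159.7751 degrees

159.7751 degrees


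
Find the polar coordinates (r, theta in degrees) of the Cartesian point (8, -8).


r = sqrt(8^2 + (-8)^2) = 11.3137
theta = atan2(-8, 8) = 315 degrees

r = 11.3137, theta = 315 degrees


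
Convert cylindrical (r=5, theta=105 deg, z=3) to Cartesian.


x = 5 * cos(105) = -1.2941
y = 5 * sin(105) = 4.8296
z = 3

(-1.2941, 4.8296, 3)


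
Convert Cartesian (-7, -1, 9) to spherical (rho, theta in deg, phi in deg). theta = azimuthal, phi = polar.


rho = sqrt((-7)^2 + (-1)^2 + 9^2) = 11.4455
theta = atan2(-1, -7) = 188.1301 deg
phi = acos(9/11.4455) = 38.1558 deg

rho = 11.4455, theta = 188.1301 deg, phi = 38.1558 deg


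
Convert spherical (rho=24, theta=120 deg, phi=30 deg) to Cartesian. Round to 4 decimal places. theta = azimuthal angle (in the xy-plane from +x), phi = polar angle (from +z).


x = 24 * sin(30) * cos(120) = -6
y = 24 * sin(30) * sin(120) = 10.3923
z = 24 * cos(30) = 20.7846

(-6, 10.3923, 20.7846)


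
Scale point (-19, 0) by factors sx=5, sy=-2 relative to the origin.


Scaling: (x*sx, y*sy) = (-19*5, 0*-2) = (-95, 0)

(-95, 0)


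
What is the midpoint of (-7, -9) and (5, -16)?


Midpoint = ((-7+5)/2, (-9+-16)/2) = (-1, -12.5)

(-1, -12.5)


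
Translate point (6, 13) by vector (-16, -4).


Translation: (x+dx, y+dy) = (6+-16, 13+-4) = (-10, 9)

(-10, 9)


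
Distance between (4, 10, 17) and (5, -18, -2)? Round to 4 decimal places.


d = sqrt((5-4)^2 + (-18-10)^2 + (-2-17)^2) = 33.8526

33.8526


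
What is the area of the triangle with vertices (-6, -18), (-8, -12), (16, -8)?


Area = |x1(y2-y3) + x2(y3-y1) + x3(y1-y2)| / 2
= |-6*(-12--8) + -8*(-8--18) + 16*(-18--12)| / 2
= 76

76


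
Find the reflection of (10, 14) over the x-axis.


Reflection across x-axis: (x, y) -> (x, -y)
(10, 14) -> (10, -14)

(10, -14)


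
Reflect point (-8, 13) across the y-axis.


Reflection across y-axis: (x, y) -> (-x, y)
(-8, 13) -> (8, 13)

(8, 13)


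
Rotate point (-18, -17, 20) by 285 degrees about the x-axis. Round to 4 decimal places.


x' = -18
y' = -17*cos(285) - 20*sin(285) = 14.9186
z' = -17*sin(285) + 20*cos(285) = 21.5971

(-18, 14.9186, 21.5971)


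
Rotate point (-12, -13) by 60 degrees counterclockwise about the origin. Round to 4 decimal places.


x' = -12*cos(60) - -13*sin(60) = 5.2583
y' = -12*sin(60) + -13*cos(60) = -16.8923

(5.2583, -16.8923)


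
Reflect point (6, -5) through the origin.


Reflection through origin: (x, y) -> (-x, -y)
(6, -5) -> (-6, 5)

(-6, 5)


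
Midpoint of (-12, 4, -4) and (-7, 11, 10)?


Midpoint = ((-12+-7)/2, (4+11)/2, (-4+10)/2) = (-9.5, 7.5, 3)

(-9.5, 7.5, 3)


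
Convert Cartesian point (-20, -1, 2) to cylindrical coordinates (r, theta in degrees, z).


r = sqrt((-20)^2 + (-1)^2) = 20.025
theta = atan2(-1, -20) = 182.8624 deg
z = 2

r = 20.025, theta = 182.8624 deg, z = 2


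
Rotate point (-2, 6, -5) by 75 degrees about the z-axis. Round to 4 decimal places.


x' = -2*cos(75) - 6*sin(75) = -6.3132
y' = -2*sin(75) + 6*cos(75) = -0.3789
z' = -5

(-6.3132, -0.3789, -5)


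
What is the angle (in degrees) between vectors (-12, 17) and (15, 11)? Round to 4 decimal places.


dot = -12*15 + 17*11 = 7
|u| = 20.8087, |v| = 18.6011
cos(angle) = 0.0181
angle = 88.9638 degrees

88.9638 degrees


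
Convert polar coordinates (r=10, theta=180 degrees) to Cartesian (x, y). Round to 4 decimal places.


x = 10 * cos(180) = -10
y = 10 * sin(180) = 0

(-10, 0)


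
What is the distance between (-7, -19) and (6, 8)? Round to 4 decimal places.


d = sqrt((6--7)^2 + (8--19)^2) = 29.9666

29.9666


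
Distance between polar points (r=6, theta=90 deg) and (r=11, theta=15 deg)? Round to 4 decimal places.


d = sqrt(r1^2 + r2^2 - 2*r1*r2*cos(t2-t1))
d = sqrt(6^2 + 11^2 - 2*6*11*cos(15-90)) = 11.0831

11.0831


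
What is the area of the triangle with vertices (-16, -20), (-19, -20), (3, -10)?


Area = |x1(y2-y3) + x2(y3-y1) + x3(y1-y2)| / 2
= |-16*(-20--10) + -19*(-10--20) + 3*(-20--20)| / 2
= 15

15


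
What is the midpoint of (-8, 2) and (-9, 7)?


Midpoint = ((-8+-9)/2, (2+7)/2) = (-8.5, 4.5)

(-8.5, 4.5)


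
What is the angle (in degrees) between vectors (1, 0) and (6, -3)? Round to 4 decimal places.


dot = 1*6 + 0*-3 = 6
|u| = 1, |v| = 6.7082
cos(angle) = 0.8944
angle = 26.5651 degrees

26.5651 degrees


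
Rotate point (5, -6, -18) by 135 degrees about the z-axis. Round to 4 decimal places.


x' = 5*cos(135) - -6*sin(135) = 0.7071
y' = 5*sin(135) + -6*cos(135) = 7.7782
z' = -18

(0.7071, 7.7782, -18)


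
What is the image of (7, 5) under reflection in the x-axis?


Reflection across x-axis: (x, y) -> (x, -y)
(7, 5) -> (7, -5)

(7, -5)


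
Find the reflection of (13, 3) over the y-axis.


Reflection across y-axis: (x, y) -> (-x, y)
(13, 3) -> (-13, 3)

(-13, 3)


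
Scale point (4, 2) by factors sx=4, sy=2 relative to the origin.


Scaling: (x*sx, y*sy) = (4*4, 2*2) = (16, 4)

(16, 4)


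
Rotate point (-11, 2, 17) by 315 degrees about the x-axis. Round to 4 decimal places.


x' = -11
y' = 2*cos(315) - 17*sin(315) = 13.435
z' = 2*sin(315) + 17*cos(315) = 10.6066

(-11, 13.435, 10.6066)


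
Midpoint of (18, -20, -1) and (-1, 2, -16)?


Midpoint = ((18+-1)/2, (-20+2)/2, (-1+-16)/2) = (8.5, -9, -8.5)

(8.5, -9, -8.5)


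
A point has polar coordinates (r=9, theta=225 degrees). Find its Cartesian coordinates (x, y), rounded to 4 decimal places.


x = 9 * cos(225) = -6.364
y = 9 * sin(225) = -6.364

(-6.364, -6.364)


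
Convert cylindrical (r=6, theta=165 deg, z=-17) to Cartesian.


x = 6 * cos(165) = -5.7956
y = 6 * sin(165) = 1.5529
z = -17

(-5.7956, 1.5529, -17)


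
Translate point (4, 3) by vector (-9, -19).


Translation: (x+dx, y+dy) = (4+-9, 3+-19) = (-5, -16)

(-5, -16)


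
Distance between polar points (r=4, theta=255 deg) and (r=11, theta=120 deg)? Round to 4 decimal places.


d = sqrt(r1^2 + r2^2 - 2*r1*r2*cos(t2-t1))
d = sqrt(4^2 + 11^2 - 2*4*11*cos(120-255)) = 14.1147

14.1147


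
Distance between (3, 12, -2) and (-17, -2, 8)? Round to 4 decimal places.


d = sqrt((-17-3)^2 + (-2-12)^2 + (8--2)^2) = 26.3818

26.3818


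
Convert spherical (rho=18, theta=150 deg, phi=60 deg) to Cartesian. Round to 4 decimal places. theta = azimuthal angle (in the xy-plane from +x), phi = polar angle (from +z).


x = 18 * sin(60) * cos(150) = -13.5
y = 18 * sin(60) * sin(150) = 7.7942
z = 18 * cos(60) = 9

(-13.5, 7.7942, 9)


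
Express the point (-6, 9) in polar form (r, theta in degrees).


r = sqrt((-6)^2 + 9^2) = 10.8167
theta = atan2(9, -6) = 123.6901 degrees

r = 10.8167, theta = 123.6901 degrees


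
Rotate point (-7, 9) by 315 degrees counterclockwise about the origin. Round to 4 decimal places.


x' = -7*cos(315) - 9*sin(315) = 1.4142
y' = -7*sin(315) + 9*cos(315) = 11.3137

(1.4142, 11.3137)


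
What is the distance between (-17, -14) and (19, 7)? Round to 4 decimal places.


d = sqrt((19--17)^2 + (7--14)^2) = 41.6773

41.6773


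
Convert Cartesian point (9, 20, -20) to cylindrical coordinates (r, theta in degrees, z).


r = sqrt(9^2 + 20^2) = 21.9317
theta = atan2(20, 9) = 65.7723 deg
z = -20

r = 21.9317, theta = 65.7723 deg, z = -20


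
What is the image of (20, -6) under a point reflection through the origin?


Reflection through origin: (x, y) -> (-x, -y)
(20, -6) -> (-20, 6)

(-20, 6)


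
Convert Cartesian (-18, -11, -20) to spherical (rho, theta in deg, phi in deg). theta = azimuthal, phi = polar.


rho = sqrt((-18)^2 + (-11)^2 + (-20)^2) = 29.0689
theta = atan2(-11, -18) = 211.4296 deg
phi = acos(-20/29.0689) = 133.4737 deg

rho = 29.0689, theta = 211.4296 deg, phi = 133.4737 deg


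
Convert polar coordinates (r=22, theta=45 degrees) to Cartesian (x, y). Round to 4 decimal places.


x = 22 * cos(45) = 15.5563
y = 22 * sin(45) = 15.5563

(15.5563, 15.5563)


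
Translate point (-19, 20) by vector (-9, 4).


Translation: (x+dx, y+dy) = (-19+-9, 20+4) = (-28, 24)

(-28, 24)


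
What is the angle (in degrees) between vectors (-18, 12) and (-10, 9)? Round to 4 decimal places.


dot = -18*-10 + 12*9 = 288
|u| = 21.6333, |v| = 13.4536
cos(angle) = 0.9895
angle = 8.2971 degrees

8.2971 degrees


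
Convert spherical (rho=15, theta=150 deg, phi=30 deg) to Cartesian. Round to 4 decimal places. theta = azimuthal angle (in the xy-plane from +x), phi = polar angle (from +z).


x = 15 * sin(30) * cos(150) = -6.4952
y = 15 * sin(30) * sin(150) = 3.75
z = 15 * cos(30) = 12.9904

(-6.4952, 3.75, 12.9904)


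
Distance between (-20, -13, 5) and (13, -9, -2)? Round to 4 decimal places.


d = sqrt((13--20)^2 + (-9--13)^2 + (-2-5)^2) = 33.9706

33.9706


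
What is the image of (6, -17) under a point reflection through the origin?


Reflection through origin: (x, y) -> (-x, -y)
(6, -17) -> (-6, 17)

(-6, 17)


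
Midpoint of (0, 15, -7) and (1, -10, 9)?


Midpoint = ((0+1)/2, (15+-10)/2, (-7+9)/2) = (0.5, 2.5, 1)

(0.5, 2.5, 1)


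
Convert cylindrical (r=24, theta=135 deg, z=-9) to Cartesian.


x = 24 * cos(135) = -16.9706
y = 24 * sin(135) = 16.9706
z = -9

(-16.9706, 16.9706, -9)


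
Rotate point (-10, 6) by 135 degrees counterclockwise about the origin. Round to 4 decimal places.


x' = -10*cos(135) - 6*sin(135) = 2.8284
y' = -10*sin(135) + 6*cos(135) = -11.3137

(2.8284, -11.3137)


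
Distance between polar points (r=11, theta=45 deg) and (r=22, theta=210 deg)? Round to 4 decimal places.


d = sqrt(r1^2 + r2^2 - 2*r1*r2*cos(t2-t1))
d = sqrt(11^2 + 22^2 - 2*11*22*cos(210-45)) = 32.7492

32.7492


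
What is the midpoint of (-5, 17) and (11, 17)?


Midpoint = ((-5+11)/2, (17+17)/2) = (3, 17)

(3, 17)


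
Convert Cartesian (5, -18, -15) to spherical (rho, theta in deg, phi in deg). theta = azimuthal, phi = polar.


rho = sqrt(5^2 + (-18)^2 + (-15)^2) = 23.9583
theta = atan2(-18, 5) = 285.5241 deg
phi = acos(-15/23.9583) = 128.7621 deg

rho = 23.9583, theta = 285.5241 deg, phi = 128.7621 deg


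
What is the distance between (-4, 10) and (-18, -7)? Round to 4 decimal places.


d = sqrt((-18--4)^2 + (-7-10)^2) = 22.0227

22.0227


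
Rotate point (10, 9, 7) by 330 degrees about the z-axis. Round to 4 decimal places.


x' = 10*cos(330) - 9*sin(330) = 13.1603
y' = 10*sin(330) + 9*cos(330) = 2.7942
z' = 7

(13.1603, 2.7942, 7)


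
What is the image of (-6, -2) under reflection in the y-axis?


Reflection across y-axis: (x, y) -> (-x, y)
(-6, -2) -> (6, -2)

(6, -2)


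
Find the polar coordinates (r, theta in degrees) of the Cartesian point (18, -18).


r = sqrt(18^2 + (-18)^2) = 25.4558
theta = atan2(-18, 18) = 315 degrees

r = 25.4558, theta = 315 degrees


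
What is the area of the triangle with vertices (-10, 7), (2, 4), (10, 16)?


Area = |x1(y2-y3) + x2(y3-y1) + x3(y1-y2)| / 2
= |-10*(4-16) + 2*(16-7) + 10*(7-4)| / 2
= 84

84


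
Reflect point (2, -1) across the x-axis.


Reflection across x-axis: (x, y) -> (x, -y)
(2, -1) -> (2, 1)

(2, 1)


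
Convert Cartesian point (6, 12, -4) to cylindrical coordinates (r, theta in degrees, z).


r = sqrt(6^2 + 12^2) = 13.4164
theta = atan2(12, 6) = 63.4349 deg
z = -4

r = 13.4164, theta = 63.4349 deg, z = -4


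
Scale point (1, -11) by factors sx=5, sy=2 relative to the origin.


Scaling: (x*sx, y*sy) = (1*5, -11*2) = (5, -22)

(5, -22)


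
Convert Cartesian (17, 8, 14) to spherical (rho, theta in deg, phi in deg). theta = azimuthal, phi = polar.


rho = sqrt(17^2 + 8^2 + 14^2) = 23.4307
theta = atan2(8, 17) = 25.2011 deg
phi = acos(14/23.4307) = 53.3086 deg

rho = 23.4307, theta = 25.2011 deg, phi = 53.3086 deg


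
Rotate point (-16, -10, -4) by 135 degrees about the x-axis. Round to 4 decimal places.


x' = -16
y' = -10*cos(135) - -4*sin(135) = 9.8995
z' = -10*sin(135) + -4*cos(135) = -4.2426

(-16, 9.8995, -4.2426)


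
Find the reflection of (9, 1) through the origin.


Reflection through origin: (x, y) -> (-x, -y)
(9, 1) -> (-9, -1)

(-9, -1)


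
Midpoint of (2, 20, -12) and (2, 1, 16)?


Midpoint = ((2+2)/2, (20+1)/2, (-12+16)/2) = (2, 10.5, 2)

(2, 10.5, 2)


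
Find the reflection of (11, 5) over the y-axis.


Reflection across y-axis: (x, y) -> (-x, y)
(11, 5) -> (-11, 5)

(-11, 5)


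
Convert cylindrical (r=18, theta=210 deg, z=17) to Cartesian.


x = 18 * cos(210) = -15.5885
y = 18 * sin(210) = -9
z = 17

(-15.5885, -9, 17)


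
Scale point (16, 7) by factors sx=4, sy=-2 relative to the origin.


Scaling: (x*sx, y*sy) = (16*4, 7*-2) = (64, -14)

(64, -14)


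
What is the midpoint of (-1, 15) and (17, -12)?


Midpoint = ((-1+17)/2, (15+-12)/2) = (8, 1.5)

(8, 1.5)


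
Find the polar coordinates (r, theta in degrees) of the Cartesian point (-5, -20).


r = sqrt((-5)^2 + (-20)^2) = 20.6155
theta = atan2(-20, -5) = 255.9638 degrees

r = 20.6155, theta = 255.9638 degrees


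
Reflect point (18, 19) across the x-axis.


Reflection across x-axis: (x, y) -> (x, -y)
(18, 19) -> (18, -19)

(18, -19)


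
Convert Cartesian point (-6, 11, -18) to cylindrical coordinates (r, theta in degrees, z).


r = sqrt((-6)^2 + 11^2) = 12.53
theta = atan2(11, -6) = 118.6105 deg
z = -18

r = 12.53, theta = 118.6105 deg, z = -18


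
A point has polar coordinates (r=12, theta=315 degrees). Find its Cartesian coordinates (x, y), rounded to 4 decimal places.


x = 12 * cos(315) = 8.4853
y = 12 * sin(315) = -8.4853

(8.4853, -8.4853)


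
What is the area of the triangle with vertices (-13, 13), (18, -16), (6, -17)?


Area = |x1(y2-y3) + x2(y3-y1) + x3(y1-y2)| / 2
= |-13*(-16--17) + 18*(-17-13) + 6*(13--16)| / 2
= 189.5

189.5


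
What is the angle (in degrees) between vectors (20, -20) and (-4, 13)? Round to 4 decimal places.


dot = 20*-4 + -20*13 = -340
|u| = 28.2843, |v| = 13.6015
cos(angle) = -0.8838
angle = 152.1027 degrees

152.1027 degrees


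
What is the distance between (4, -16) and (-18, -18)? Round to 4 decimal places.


d = sqrt((-18-4)^2 + (-18--16)^2) = 22.0907

22.0907


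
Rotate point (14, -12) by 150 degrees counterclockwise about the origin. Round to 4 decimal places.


x' = 14*cos(150) - -12*sin(150) = -6.1244
y' = 14*sin(150) + -12*cos(150) = 17.3923

(-6.1244, 17.3923)


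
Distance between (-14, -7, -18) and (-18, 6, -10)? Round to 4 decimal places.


d = sqrt((-18--14)^2 + (6--7)^2 + (-10--18)^2) = 15.7797

15.7797


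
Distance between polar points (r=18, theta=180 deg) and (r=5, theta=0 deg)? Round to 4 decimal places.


d = sqrt(r1^2 + r2^2 - 2*r1*r2*cos(t2-t1))
d = sqrt(18^2 + 5^2 - 2*18*5*cos(0-180)) = 23

23


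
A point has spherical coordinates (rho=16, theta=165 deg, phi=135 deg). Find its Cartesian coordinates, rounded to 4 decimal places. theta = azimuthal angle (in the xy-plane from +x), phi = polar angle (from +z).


x = 16 * sin(135) * cos(165) = -10.9282
y = 16 * sin(135) * sin(165) = 2.9282
z = 16 * cos(135) = -11.3137

(-10.9282, 2.9282, -11.3137)


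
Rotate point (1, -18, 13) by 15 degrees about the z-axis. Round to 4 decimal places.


x' = 1*cos(15) - -18*sin(15) = 5.6247
y' = 1*sin(15) + -18*cos(15) = -17.1278
z' = 13

(5.6247, -17.1278, 13)


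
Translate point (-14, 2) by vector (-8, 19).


Translation: (x+dx, y+dy) = (-14+-8, 2+19) = (-22, 21)

(-22, 21)


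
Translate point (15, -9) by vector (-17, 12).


Translation: (x+dx, y+dy) = (15+-17, -9+12) = (-2, 3)

(-2, 3)


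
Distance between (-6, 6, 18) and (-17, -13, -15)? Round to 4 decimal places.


d = sqrt((-17--6)^2 + (-13-6)^2 + (-15-18)^2) = 39.6358

39.6358


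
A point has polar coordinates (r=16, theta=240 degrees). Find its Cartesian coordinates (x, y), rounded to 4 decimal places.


x = 16 * cos(240) = -8
y = 16 * sin(240) = -13.8564

(-8, -13.8564)


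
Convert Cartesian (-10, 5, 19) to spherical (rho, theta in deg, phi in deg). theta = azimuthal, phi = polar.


rho = sqrt((-10)^2 + 5^2 + 19^2) = 22.0454
theta = atan2(5, -10) = 153.4349 deg
phi = acos(19/22.0454) = 30.4742 deg

rho = 22.0454, theta = 153.4349 deg, phi = 30.4742 deg


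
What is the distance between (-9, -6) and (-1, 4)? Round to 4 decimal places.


d = sqrt((-1--9)^2 + (4--6)^2) = 12.8062

12.8062


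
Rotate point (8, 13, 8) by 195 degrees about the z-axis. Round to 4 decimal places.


x' = 8*cos(195) - 13*sin(195) = -4.3628
y' = 8*sin(195) + 13*cos(195) = -14.6276
z' = 8

(-4.3628, -14.6276, 8)


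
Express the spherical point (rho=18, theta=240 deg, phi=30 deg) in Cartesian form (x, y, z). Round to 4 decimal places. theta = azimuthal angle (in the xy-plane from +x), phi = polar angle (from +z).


x = 18 * sin(30) * cos(240) = -4.5
y = 18 * sin(30) * sin(240) = -7.7942
z = 18 * cos(30) = 15.5885

(-4.5, -7.7942, 15.5885)


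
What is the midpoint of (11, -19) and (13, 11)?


Midpoint = ((11+13)/2, (-19+11)/2) = (12, -4)

(12, -4)


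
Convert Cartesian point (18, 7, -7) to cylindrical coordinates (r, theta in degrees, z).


r = sqrt(18^2 + 7^2) = 19.3132
theta = atan2(7, 18) = 21.2505 deg
z = -7

r = 19.3132, theta = 21.2505 deg, z = -7
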